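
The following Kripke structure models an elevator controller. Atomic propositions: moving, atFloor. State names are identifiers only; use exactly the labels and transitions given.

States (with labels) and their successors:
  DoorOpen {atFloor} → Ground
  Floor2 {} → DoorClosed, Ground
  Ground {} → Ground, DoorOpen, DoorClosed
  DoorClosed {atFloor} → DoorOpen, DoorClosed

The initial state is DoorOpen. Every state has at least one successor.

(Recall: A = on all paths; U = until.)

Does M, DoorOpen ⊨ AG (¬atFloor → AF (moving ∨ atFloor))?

Violated

States satisfying ¬atFloor → AF (moving ∨ atFloor): {DoorOpen, DoorClosed}.
States satisfying AG (¬atFloor → AF (moving ∨ atFloor)): ∅.
Ground is reachable from DoorOpen and violates ¬atFloor → AF (moving ∨ atFloor), so AG fails at DoorOpen.
DoorOpen ∉ Sat(AG (¬atFloor → AF (moving ∨ atFloor))).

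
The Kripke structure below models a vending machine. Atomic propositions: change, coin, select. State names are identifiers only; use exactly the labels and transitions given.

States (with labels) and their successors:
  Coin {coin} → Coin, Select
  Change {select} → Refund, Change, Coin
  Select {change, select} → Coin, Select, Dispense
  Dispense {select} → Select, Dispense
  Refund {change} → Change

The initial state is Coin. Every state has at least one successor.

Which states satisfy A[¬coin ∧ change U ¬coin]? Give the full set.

{Change, Select, Dispense, Refund}

States satisfying ¬coin ∧ change: {Select, Refund}.
States satisfying ¬coin: {Change, Select, Dispense, Refund}.
States satisfying A[¬coin ∧ change U ¬coin]: {Change, Select, Dispense, Refund}.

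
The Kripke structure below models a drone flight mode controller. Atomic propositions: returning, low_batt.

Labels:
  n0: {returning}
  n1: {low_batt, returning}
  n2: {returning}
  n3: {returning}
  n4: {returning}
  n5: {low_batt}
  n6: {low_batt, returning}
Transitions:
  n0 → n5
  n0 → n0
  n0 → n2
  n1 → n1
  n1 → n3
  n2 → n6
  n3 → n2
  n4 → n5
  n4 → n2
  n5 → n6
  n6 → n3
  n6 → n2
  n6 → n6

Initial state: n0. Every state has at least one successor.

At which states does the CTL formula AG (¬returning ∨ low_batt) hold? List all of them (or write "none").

none

States satisfying ¬returning ∨ low_batt: {n1, n5, n6}.
States satisfying AG (¬returning ∨ low_batt): ∅.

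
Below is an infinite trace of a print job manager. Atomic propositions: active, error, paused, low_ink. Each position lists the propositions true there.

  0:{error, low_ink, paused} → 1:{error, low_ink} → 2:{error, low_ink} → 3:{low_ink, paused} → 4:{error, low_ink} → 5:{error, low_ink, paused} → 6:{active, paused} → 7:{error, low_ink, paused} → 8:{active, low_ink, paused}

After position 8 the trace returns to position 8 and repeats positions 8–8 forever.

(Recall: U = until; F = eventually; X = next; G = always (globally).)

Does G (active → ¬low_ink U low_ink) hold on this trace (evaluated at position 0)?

active → ¬low_ink U low_ink holds at every position 0..8, and those are all positions ever visited, so G (active → ¬low_ink U low_ink) holds.
Positions where active holds: 6, 8.
Check ¬low_ink U low_ink at each: 6→ok, 8→ok.

Yes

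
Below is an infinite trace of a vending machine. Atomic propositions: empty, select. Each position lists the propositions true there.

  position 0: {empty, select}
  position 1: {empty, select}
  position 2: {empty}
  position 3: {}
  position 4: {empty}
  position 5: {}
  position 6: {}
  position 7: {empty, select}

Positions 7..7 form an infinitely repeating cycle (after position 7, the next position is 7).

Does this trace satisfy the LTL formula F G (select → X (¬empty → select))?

G (select → X (¬empty → select)) holds at position 0, which is reachable from 0, so F G (select → X (¬empty → select)) holds.

Satisfied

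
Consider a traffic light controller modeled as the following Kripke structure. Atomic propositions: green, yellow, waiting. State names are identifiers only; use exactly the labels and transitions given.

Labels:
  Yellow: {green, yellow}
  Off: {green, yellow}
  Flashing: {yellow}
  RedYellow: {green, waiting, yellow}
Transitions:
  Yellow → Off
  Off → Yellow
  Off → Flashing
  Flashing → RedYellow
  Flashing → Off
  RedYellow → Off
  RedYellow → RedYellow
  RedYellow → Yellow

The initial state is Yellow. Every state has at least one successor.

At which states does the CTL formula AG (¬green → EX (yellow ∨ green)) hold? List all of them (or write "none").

{Yellow, Off, Flashing, RedYellow}

States satisfying ¬green → EX (yellow ∨ green): {Yellow, Off, Flashing, RedYellow}.
States satisfying AG (¬green → EX (yellow ∨ green)): {Yellow, Off, Flashing, RedYellow}.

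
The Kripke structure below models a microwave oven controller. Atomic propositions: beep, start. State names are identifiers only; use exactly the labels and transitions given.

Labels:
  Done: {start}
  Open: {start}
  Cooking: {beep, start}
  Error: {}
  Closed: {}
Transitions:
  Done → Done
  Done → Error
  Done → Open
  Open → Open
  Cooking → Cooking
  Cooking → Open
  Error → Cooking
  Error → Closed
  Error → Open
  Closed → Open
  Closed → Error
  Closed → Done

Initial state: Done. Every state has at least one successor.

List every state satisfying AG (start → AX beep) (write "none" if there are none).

States satisfying start → AX beep: {Error, Closed}.
States satisfying AG (start → AX beep): ∅.

none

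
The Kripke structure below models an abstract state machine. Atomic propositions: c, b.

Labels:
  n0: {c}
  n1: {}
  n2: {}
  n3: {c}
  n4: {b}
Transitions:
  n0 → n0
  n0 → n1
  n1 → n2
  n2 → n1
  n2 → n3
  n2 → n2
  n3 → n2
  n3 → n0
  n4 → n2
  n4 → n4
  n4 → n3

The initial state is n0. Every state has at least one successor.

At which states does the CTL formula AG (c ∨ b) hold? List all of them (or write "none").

States satisfying c ∨ b: {n0, n3, n4}.
States satisfying AG (c ∨ b): ∅.

none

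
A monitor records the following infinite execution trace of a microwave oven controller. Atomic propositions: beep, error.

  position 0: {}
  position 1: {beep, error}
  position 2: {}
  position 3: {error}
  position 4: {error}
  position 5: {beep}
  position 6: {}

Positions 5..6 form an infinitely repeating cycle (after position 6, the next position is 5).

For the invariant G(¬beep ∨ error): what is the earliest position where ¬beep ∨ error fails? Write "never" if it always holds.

Check ¬beep ∨ error at each position in order: 0 ✓, 1 ✓, 2 ✓, 3 ✓, 4 ✓.
At position 5 the labels are {beep}, so ¬beep ∨ error is false there. This is the first violation.

5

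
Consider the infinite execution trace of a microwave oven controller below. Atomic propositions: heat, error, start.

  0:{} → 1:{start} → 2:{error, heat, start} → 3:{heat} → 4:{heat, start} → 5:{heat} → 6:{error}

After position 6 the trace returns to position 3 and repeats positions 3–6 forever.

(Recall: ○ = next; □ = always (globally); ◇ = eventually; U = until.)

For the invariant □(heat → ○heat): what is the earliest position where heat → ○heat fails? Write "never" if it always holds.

5

Check heat → ○heat at each position in order: 0 ✓, 1 ✓, 2 ✓, 3 ✓, 4 ✓.
At position 5 the labels are {heat} and the next position 6 has {error}, so heat → ○heat is false there. This is the first violation.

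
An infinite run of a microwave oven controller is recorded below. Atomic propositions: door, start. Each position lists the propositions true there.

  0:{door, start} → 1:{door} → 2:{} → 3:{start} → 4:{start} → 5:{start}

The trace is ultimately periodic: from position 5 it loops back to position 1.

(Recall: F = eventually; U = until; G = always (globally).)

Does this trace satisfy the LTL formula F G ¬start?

G ¬start is false at every position 0..5, so it never becomes true and F G ¬start fails.

Violated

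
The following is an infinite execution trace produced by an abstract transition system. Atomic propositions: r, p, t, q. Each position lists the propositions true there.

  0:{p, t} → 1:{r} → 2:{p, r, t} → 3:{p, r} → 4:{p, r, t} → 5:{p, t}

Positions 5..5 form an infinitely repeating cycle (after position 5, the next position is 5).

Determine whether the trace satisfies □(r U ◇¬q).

Holds

r U ◇¬q holds at every position 0..5, and those are all positions ever visited, so □(r U ◇¬q) holds.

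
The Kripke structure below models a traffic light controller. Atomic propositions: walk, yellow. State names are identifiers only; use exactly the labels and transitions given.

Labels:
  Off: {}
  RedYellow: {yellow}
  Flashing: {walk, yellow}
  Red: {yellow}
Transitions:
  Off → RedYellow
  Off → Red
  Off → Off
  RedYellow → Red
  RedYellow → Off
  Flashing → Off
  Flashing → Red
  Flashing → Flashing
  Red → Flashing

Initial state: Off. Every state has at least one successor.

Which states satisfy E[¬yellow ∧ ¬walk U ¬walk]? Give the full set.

{Off, RedYellow, Red}

States satisfying ¬yellow ∧ ¬walk: {Off}.
States satisfying ¬walk: {Off, RedYellow, Red}.
States satisfying E[¬yellow ∧ ¬walk U ¬walk]: {Off, RedYellow, Red}.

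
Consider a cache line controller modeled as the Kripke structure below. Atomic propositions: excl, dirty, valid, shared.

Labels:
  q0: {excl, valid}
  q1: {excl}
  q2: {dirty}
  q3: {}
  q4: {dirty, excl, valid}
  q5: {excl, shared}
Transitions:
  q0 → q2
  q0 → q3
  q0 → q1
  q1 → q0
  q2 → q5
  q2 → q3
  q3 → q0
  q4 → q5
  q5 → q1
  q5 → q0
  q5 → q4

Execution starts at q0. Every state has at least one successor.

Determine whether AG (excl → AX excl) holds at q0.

Violated

States satisfying excl → AX excl: {q1, q2, q3, q4, q5}.
States satisfying AG (excl → AX excl): ∅.
q0 is reachable from q0 and violates excl → AX excl, so AG fails at q0.
q0 ∉ Sat(AG (excl → AX excl)).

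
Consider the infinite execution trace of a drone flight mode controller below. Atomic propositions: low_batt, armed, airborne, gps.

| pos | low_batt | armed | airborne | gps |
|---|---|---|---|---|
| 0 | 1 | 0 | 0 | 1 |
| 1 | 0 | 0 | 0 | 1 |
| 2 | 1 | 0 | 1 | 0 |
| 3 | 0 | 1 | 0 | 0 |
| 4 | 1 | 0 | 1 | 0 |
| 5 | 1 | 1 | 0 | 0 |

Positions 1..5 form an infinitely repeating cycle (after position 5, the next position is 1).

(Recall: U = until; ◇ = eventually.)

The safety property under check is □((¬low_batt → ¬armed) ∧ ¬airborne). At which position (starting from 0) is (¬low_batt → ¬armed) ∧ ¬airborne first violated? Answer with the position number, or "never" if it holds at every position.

2

Check (¬low_batt → ¬armed) ∧ ¬airborne at each position in order: 0 ✓, 1 ✓.
At position 2 the labels are {airborne, low_batt}, so (¬low_batt → ¬armed) ∧ ¬airborne is false there. This is the first violation.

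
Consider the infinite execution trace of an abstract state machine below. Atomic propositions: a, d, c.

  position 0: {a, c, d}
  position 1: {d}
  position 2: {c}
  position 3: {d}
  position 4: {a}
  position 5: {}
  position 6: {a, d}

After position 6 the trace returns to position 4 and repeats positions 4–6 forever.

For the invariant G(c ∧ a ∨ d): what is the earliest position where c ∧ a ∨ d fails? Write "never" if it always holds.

2

Check c ∧ a ∨ d at each position in order: 0 ✓, 1 ✓.
At position 2 the labels are {c}, so c ∧ a ∨ d is false there. This is the first violation.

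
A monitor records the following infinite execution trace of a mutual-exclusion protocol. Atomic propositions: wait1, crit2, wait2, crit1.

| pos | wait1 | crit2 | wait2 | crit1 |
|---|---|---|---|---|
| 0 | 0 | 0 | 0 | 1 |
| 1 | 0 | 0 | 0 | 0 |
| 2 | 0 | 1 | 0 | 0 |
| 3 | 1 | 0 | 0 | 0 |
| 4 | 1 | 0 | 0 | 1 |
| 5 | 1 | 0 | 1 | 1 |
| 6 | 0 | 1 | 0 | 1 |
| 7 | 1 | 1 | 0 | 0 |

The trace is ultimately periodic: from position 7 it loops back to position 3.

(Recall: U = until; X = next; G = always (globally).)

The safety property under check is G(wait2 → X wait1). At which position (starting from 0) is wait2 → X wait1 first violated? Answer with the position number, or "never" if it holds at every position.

5

Check wait2 → X wait1 at each position in order: 0 ✓, 1 ✓, 2 ✓, 3 ✓, 4 ✓.
At position 5 the labels are {crit1, wait1, wait2} and the next position 6 has {crit1, crit2}, so wait2 → X wait1 is false there. This is the first violation.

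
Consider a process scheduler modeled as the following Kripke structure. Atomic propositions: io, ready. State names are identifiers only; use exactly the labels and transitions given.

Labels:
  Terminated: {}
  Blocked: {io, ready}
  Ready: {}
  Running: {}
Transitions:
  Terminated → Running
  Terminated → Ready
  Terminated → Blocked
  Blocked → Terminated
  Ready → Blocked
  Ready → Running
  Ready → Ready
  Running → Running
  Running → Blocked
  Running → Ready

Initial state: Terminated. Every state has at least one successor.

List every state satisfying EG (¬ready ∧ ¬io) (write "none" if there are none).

States satisfying ¬ready ∧ ¬io: {Terminated, Ready, Running}.
States satisfying EG (¬ready ∧ ¬io): {Terminated, Ready, Running}.

{Terminated, Ready, Running}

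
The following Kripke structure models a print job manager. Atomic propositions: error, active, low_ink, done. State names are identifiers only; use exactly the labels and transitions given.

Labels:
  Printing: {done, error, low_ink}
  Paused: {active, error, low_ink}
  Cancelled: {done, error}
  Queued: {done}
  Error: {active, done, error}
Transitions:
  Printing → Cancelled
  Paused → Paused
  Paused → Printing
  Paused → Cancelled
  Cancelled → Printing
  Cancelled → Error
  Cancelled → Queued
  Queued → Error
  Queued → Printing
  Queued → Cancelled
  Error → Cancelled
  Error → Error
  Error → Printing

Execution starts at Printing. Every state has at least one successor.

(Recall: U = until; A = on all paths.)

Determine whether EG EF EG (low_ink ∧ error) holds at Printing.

Does not hold

States satisfying EF EG (low_ink ∧ error): {Paused}.
States satisfying EG EF EG (low_ink ∧ error): {Paused}.
No suitable path/successor from Printing witnesses the formula.
Printing ∉ Sat(EG EF EG (low_ink ∧ error)).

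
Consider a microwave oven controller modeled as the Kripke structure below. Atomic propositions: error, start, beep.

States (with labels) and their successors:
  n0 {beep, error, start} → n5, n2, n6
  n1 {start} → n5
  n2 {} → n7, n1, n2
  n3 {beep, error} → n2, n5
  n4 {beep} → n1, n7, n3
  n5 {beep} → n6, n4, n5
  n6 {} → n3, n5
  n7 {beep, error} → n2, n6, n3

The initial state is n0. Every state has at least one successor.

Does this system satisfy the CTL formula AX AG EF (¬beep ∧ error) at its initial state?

States satisfying AG EF (¬beep ∧ error): ∅.
States satisfying AX AG EF (¬beep ∧ error): ∅.
n0 ∉ Sat(AX AG EF (¬beep ∧ error)).

Does not hold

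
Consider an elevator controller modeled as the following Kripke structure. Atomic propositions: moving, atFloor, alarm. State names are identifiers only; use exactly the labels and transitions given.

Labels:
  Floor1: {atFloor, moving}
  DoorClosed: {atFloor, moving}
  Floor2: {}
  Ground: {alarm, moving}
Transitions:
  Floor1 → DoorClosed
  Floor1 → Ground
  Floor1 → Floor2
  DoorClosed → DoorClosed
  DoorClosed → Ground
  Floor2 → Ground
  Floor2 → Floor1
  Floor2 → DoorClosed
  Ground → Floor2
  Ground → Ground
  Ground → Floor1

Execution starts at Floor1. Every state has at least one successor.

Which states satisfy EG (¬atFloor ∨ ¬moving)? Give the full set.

States satisfying ¬atFloor ∨ ¬moving: {Floor2, Ground}.
States satisfying EG (¬atFloor ∨ ¬moving): {Floor2, Ground}.

{Floor2, Ground}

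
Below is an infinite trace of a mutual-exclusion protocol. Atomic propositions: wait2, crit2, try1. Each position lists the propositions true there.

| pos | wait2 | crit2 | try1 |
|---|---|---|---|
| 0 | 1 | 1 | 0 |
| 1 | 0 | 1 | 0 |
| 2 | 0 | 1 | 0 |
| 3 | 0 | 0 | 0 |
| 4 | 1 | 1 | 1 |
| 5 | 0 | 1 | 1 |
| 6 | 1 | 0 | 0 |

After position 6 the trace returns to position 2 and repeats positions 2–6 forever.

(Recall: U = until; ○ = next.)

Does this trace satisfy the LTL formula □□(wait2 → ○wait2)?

Violated

□(wait2 → ○wait2) must hold at every position from 0 onward. It fails at position 0, so □□(wait2 → ○wait2) is false.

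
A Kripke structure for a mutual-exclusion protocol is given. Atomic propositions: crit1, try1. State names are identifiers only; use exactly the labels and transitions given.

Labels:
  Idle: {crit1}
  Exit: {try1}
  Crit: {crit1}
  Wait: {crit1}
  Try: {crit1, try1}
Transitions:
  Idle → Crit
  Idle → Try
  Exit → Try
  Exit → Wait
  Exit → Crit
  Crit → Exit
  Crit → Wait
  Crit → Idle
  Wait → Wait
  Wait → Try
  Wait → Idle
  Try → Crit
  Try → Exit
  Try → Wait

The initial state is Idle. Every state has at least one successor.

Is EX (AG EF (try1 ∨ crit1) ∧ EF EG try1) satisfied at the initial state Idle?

Satisfied

States satisfying AG EF (try1 ∨ crit1) ∧ EF EG try1: {Idle, Exit, Crit, Wait, Try}.
States satisfying EX (AG EF (try1 ∨ crit1) ∧ EF EG try1): {Idle, Exit, Crit, Wait, Try}.
Idle ∈ Sat(EX (AG EF (try1 ∨ crit1) ∧ EF EG try1)).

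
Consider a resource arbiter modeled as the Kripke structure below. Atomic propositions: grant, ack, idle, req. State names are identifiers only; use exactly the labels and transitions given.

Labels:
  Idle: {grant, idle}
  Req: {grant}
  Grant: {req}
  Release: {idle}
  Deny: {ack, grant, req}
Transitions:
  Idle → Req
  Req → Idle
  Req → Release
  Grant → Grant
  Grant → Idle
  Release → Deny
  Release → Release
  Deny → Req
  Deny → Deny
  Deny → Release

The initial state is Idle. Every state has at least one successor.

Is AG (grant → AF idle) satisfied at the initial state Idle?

States satisfying grant → AF idle: {Idle, Req, Grant, Release}.
States satisfying AG (grant → AF idle): ∅.
Deny is reachable from Idle and violates grant → AF idle, so AG fails at Idle.
Idle ∉ Sat(AG (grant → AF idle)).

No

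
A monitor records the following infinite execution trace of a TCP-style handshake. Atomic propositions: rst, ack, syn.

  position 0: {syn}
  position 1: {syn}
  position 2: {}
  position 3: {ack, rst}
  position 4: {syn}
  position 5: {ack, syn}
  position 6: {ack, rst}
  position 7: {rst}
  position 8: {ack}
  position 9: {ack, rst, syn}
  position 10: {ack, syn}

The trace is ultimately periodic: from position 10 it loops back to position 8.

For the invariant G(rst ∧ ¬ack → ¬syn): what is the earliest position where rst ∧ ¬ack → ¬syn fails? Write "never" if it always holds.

never

rst ∧ ¬ack → ¬syn holds at every position 0..10, and those are all the positions the trace ever visits, so the invariant G(rst ∧ ¬ack → ¬syn) is never violated.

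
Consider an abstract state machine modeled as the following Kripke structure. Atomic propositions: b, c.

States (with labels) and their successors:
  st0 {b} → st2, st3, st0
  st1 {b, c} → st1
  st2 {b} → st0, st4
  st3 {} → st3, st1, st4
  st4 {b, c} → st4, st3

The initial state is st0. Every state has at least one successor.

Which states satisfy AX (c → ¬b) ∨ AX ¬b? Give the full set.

States satisfying c → ¬b: {st0, st2, st3}.
States satisfying AX (c → ¬b): {st0}.
States satisfying ¬b: {st3}.
States satisfying AX ¬b: ∅.
States satisfying AX (c → ¬b) ∨ AX ¬b: {st0}.

{st0}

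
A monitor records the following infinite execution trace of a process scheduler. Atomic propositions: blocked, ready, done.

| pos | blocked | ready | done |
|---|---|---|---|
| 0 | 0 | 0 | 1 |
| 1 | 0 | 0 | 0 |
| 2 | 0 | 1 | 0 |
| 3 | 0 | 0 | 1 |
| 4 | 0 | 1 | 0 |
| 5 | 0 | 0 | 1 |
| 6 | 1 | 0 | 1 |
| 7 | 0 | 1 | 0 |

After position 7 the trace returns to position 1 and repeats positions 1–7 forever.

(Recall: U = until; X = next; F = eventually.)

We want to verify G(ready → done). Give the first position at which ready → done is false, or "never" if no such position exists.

Check ready → done at each position in order: 0 ✓, 1 ✓.
At position 2 the labels are {ready}, so ready → done is false there. This is the first violation.

2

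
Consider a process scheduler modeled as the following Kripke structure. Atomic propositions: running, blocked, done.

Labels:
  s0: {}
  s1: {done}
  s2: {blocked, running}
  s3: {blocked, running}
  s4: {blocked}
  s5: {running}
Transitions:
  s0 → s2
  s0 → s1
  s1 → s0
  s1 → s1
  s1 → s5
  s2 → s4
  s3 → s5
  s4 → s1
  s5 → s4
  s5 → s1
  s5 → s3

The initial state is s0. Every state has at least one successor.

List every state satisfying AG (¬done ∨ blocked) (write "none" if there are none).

States satisfying ¬done ∨ blocked: {s0, s2, s3, s4, s5}.
States satisfying AG (¬done ∨ blocked): ∅.

none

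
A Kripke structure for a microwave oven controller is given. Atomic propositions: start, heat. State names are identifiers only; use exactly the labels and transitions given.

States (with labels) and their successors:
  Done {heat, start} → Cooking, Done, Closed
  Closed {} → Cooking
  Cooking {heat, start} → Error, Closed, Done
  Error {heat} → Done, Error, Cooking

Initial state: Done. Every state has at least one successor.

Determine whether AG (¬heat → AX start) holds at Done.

Satisfied

States satisfying ¬heat → AX start: {Done, Closed, Cooking, Error}.
States satisfying AG (¬heat → AX start): {Done, Closed, Cooking, Error}.
Every state reachable from Done satisfies ¬heat → AX start.
Done ∈ Sat(AG (¬heat → AX start)).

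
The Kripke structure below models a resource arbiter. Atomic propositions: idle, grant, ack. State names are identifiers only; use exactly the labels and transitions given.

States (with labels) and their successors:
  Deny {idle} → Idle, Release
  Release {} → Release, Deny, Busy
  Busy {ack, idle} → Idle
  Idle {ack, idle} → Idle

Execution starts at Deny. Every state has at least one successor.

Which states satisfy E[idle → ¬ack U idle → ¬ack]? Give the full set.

States satisfying idle → ¬ack: {Deny, Release}.
States satisfying E[idle → ¬ack U idle → ¬ack]: {Deny, Release}.

{Deny, Release}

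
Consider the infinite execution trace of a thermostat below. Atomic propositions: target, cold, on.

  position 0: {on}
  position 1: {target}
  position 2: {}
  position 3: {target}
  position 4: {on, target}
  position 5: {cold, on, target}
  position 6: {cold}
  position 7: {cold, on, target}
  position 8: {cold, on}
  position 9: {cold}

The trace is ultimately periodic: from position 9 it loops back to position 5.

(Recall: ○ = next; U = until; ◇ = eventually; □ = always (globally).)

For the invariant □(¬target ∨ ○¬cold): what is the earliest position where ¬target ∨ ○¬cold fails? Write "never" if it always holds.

Check ¬target ∨ ○¬cold at each position in order: 0 ✓, 1 ✓, 2 ✓, 3 ✓.
At position 4 the labels are {on, target} and the next position 5 has {cold, on, target}, so ¬target ∨ ○¬cold is false there. This is the first violation.

4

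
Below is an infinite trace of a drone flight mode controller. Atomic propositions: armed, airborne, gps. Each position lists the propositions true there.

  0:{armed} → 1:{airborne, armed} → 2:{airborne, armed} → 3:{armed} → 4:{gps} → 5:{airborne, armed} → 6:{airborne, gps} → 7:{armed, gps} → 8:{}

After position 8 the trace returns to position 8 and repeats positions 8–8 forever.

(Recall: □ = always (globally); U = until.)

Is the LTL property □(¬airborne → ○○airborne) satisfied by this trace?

Violated

¬airborne → ○○airborne must hold at every position from 0 onward. It fails at position 7, so □(¬airborne → ○○airborne) is false.
Positions where ¬airborne holds: 0, 3, 4, 7, 8.
Check ○○airborne at each: 0→ok, 3→ok, 4→ok, 7→fails, 8→fails.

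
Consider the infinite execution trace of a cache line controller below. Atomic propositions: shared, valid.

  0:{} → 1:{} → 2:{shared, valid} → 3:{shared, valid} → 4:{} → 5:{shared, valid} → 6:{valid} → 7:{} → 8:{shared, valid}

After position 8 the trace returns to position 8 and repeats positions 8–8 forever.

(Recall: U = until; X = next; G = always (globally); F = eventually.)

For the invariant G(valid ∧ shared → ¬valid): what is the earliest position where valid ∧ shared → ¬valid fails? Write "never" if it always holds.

Check valid ∧ shared → ¬valid at each position in order: 0 ✓, 1 ✓.
At position 2 the labels are {shared, valid}, so valid ∧ shared → ¬valid is false there. This is the first violation.

2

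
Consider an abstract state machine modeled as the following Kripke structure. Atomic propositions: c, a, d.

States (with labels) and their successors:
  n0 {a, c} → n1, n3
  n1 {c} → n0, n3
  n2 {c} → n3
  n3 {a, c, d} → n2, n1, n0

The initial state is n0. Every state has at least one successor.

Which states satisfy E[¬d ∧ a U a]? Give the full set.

States satisfying ¬d ∧ a: {n0}.
States satisfying a: {n0, n3}.
States satisfying E[¬d ∧ a U a]: {n0, n3}.

{n0, n3}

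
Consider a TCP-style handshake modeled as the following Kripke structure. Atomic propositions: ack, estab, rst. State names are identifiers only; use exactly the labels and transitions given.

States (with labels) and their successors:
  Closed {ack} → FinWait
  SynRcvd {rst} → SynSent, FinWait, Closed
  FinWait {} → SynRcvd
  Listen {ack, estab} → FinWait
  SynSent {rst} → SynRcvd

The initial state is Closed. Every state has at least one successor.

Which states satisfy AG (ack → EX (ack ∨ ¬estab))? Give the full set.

States satisfying ack → EX (ack ∨ ¬estab): {Closed, SynRcvd, FinWait, Listen, SynSent}.
States satisfying AG (ack → EX (ack ∨ ¬estab)): {Closed, SynRcvd, FinWait, Listen, SynSent}.

{Closed, SynRcvd, FinWait, Listen, SynSent}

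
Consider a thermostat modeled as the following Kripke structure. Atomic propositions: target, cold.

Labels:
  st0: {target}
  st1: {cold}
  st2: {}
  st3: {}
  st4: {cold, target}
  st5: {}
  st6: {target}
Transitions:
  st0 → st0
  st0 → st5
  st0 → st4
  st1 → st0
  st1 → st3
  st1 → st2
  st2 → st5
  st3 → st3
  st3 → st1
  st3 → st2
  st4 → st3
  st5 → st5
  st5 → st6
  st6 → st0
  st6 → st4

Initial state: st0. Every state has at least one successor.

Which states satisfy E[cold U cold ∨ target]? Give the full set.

{st0, st1, st4, st6}

States satisfying cold: {st1, st4}.
States satisfying cold ∨ target: {st0, st1, st4, st6}.
States satisfying E[cold U cold ∨ target]: {st0, st1, st4, st6}.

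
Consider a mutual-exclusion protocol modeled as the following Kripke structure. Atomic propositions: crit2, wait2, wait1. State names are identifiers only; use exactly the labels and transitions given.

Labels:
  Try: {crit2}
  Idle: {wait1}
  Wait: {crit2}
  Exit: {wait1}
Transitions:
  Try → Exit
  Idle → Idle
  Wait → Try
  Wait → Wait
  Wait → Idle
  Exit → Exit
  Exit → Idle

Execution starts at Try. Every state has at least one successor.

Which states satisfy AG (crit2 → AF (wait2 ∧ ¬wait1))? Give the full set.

States satisfying crit2 → AF (wait2 ∧ ¬wait1): {Idle, Exit}.
States satisfying AG (crit2 → AF (wait2 ∧ ¬wait1)): {Idle, Exit}.

{Idle, Exit}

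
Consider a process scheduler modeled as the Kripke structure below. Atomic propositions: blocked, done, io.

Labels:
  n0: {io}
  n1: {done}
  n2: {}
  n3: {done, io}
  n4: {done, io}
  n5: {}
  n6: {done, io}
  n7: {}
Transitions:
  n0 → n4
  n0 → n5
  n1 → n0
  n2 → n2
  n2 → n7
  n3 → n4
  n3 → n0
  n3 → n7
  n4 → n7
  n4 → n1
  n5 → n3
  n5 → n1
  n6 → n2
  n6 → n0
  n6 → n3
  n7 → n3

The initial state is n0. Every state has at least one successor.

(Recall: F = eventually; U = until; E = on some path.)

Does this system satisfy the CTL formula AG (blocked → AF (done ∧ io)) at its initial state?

States satisfying blocked → AF (done ∧ io): {n0, n1, n2, n3, n4, n5, n6, n7}.
States satisfying AG (blocked → AF (done ∧ io)): {n0, n1, n2, n3, n4, n5, n6, n7}.
Every state reachable from n0 satisfies blocked → AF (done ∧ io).
n0 ∈ Sat(AG (blocked → AF (done ∧ io))).

Satisfied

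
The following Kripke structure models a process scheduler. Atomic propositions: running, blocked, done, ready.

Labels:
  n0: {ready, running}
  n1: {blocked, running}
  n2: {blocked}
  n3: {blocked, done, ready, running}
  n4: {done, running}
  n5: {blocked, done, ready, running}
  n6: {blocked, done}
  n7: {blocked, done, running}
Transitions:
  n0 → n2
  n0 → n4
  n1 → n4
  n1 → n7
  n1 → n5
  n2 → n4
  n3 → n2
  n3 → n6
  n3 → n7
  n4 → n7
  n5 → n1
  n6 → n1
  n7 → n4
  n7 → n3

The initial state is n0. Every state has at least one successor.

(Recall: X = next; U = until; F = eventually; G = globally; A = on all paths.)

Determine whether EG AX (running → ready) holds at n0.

No

States satisfying AX (running → ready): ∅.
States satisfying EG AX (running → ready): ∅.
No suitable path/successor from n0 witnesses the formula.
n0 ∉ Sat(EG AX (running → ready)).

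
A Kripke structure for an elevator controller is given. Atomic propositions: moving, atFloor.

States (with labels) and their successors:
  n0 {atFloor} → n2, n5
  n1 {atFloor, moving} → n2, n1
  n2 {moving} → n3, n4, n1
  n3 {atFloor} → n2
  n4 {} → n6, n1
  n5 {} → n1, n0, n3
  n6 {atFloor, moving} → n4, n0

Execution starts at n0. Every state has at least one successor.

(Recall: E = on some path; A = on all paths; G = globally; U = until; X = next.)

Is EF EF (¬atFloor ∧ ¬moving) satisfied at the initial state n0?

Yes

States satisfying EF (¬atFloor ∧ ¬moving): {n0, n1, n2, n3, n4, n5, n6}.
States satisfying EF EF (¬atFloor ∧ ¬moving): {n0, n1, n2, n3, n4, n5, n6}.
Some path from n0 reaches a state where EF (¬atFloor ∧ ¬moving) holds.
n0 ∈ Sat(EF EF (¬atFloor ∧ ¬moving)).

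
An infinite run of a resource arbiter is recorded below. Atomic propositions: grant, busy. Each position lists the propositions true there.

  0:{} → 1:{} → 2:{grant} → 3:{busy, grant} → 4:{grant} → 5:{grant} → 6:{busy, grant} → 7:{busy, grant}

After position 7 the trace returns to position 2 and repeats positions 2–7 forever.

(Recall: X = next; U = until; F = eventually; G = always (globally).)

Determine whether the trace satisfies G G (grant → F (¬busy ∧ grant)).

Satisfied

G (grant → F (¬busy ∧ grant)) holds at every position 0..7, and those are all positions ever visited, so G G (grant → F (¬busy ∧ grant)) holds.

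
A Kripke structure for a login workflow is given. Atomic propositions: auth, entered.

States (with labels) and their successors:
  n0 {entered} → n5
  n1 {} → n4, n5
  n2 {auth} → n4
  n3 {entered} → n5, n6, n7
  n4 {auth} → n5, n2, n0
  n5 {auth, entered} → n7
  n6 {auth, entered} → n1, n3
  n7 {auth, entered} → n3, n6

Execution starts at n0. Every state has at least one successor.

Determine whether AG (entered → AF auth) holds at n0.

States satisfying entered → AF auth: {n0, n1, n2, n3, n4, n5, n6, n7}.
States satisfying AG (entered → AF auth): {n0, n1, n2, n3, n4, n5, n6, n7}.
Every state reachable from n0 satisfies entered → AF auth.
n0 ∈ Sat(AG (entered → AF auth)).

Satisfied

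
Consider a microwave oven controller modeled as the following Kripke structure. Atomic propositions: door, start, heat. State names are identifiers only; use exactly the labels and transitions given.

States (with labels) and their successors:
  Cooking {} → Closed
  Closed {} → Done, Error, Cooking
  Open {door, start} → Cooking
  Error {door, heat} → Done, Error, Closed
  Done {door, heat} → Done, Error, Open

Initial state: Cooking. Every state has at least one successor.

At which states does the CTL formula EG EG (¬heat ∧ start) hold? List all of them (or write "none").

States satisfying EG (¬heat ∧ start): ∅.
States satisfying EG EG (¬heat ∧ start): ∅.

none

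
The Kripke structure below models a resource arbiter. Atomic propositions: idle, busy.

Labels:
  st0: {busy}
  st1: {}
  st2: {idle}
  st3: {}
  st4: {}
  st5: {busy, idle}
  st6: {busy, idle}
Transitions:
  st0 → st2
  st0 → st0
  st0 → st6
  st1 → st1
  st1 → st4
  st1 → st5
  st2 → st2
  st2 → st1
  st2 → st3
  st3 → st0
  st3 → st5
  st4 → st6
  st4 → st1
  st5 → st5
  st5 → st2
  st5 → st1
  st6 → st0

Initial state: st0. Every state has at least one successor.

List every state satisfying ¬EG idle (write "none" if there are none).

{st0, st1, st3, st4, st6}

States satisfying idle: {st2, st5, st6}.
States satisfying EG idle: {st2, st5}.
States satisfying ¬EG idle: {st0, st1, st3, st4, st6}.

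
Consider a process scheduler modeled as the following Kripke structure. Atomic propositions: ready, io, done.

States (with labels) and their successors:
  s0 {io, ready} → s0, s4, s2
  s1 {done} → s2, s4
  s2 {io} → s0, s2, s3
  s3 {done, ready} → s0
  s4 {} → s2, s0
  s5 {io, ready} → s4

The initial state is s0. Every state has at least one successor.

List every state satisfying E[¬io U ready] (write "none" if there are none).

States satisfying ¬io: {s1, s3, s4}.
States satisfying ready: {s0, s3, s5}.
States satisfying E[¬io U ready]: {s0, s1, s3, s4, s5}.

{s0, s1, s3, s4, s5}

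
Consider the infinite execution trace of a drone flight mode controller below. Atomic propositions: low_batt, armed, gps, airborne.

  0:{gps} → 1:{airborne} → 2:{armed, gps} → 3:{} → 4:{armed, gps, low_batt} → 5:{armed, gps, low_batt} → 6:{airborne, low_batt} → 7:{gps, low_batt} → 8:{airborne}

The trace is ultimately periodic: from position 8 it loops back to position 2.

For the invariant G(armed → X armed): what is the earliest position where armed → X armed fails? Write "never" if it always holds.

2

Check armed → X armed at each position in order: 0 ✓, 1 ✓.
At position 2 the labels are {armed, gps} and the next position 3 has {}, so armed → X armed is false there. This is the first violation.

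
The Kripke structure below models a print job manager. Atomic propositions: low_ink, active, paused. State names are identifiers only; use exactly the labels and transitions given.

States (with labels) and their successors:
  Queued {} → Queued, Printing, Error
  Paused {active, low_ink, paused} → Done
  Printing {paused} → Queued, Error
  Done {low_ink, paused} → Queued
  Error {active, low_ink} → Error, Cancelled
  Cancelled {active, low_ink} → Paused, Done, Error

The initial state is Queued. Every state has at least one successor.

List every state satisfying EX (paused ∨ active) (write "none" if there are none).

{Queued, Paused, Printing, Error, Cancelled}

States satisfying paused ∨ active: {Paused, Printing, Done, Error, Cancelled}.
States satisfying EX (paused ∨ active): {Queued, Paused, Printing, Error, Cancelled}.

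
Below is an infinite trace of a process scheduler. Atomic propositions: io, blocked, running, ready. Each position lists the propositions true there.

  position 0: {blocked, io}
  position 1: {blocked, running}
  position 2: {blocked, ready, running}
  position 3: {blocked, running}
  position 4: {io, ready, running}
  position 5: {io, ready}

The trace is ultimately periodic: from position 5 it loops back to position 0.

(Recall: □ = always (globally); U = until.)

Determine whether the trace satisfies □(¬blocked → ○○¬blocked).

Does not hold

¬blocked → ○○¬blocked must hold at every position from 0 onward. It fails at position 4, so □(¬blocked → ○○¬blocked) is false.
Positions where ¬blocked holds: 4, 5.
Check ○○¬blocked at each: 4→fails, 5→fails.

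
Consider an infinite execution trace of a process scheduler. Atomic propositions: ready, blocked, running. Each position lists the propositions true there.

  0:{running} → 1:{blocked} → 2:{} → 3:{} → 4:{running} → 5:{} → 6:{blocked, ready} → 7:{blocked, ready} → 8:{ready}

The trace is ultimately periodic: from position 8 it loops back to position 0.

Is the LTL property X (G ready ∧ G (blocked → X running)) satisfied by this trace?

No

The position after 0 is 1; G ready ∧ G (blocked → X running) is false there.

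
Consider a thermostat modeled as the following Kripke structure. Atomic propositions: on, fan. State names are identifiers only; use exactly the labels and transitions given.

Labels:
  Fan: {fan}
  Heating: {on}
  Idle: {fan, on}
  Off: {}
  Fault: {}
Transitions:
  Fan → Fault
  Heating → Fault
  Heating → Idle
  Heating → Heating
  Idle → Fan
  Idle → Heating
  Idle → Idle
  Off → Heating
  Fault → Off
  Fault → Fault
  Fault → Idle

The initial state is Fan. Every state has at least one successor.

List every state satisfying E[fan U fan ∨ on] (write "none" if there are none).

{Fan, Heating, Idle}

States satisfying fan: {Fan, Idle}.
States satisfying fan ∨ on: {Fan, Heating, Idle}.
States satisfying E[fan U fan ∨ on]: {Fan, Heating, Idle}.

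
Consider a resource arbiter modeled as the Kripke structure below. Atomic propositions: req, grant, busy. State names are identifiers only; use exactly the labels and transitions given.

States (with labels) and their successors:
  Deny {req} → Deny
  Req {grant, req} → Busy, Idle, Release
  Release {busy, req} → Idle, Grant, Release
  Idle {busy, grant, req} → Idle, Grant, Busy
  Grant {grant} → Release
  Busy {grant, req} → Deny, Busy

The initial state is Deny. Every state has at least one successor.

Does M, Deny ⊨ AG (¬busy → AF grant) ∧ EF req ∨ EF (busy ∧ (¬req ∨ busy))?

States satisfying ¬busy → AF grant: {Req, Release, Idle, Grant, Busy}.
States satisfying AG (¬busy → AF grant): ∅.
States satisfying req: {Deny, Req, Release, Idle, Busy}.
States satisfying EF req: {Deny, Req, Release, Idle, Grant, Busy}.
States satisfying AG (¬busy → AF grant) ∧ EF req: ∅.
States satisfying busy ∧ (¬req ∨ busy): {Release, Idle}.
States satisfying EF (busy ∧ (¬req ∨ busy)): {Req, Release, Idle, Grant}.
States satisfying AG (¬busy → AF grant) ∧ EF req ∨ EF (busy ∧ (¬req ∨ busy)): {Req, Release, Idle, Grant}.
Deny ∉ Sat(AG (¬busy → AF grant) ∧ EF req ∨ EF (busy ∧ (¬req ∨ busy))).

No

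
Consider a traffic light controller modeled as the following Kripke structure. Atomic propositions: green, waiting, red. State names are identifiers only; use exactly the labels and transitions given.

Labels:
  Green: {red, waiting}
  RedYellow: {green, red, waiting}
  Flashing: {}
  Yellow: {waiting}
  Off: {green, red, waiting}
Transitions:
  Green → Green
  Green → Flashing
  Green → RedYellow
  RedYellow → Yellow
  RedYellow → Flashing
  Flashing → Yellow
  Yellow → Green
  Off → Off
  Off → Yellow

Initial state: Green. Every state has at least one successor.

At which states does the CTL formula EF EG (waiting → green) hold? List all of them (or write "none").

States satisfying EG (waiting → green): {Off}.
States satisfying EF EG (waiting → green): {Off}.

{Off}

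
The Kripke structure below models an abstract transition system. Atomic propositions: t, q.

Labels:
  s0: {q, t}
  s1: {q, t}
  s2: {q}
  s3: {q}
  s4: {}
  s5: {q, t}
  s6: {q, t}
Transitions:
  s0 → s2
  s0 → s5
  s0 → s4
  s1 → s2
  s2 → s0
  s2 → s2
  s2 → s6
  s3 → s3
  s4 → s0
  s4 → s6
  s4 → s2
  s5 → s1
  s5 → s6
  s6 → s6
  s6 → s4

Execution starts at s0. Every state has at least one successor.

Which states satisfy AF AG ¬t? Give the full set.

States satisfying AG ¬t: {s3}.
States satisfying AF AG ¬t: {s3}.

{s3}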